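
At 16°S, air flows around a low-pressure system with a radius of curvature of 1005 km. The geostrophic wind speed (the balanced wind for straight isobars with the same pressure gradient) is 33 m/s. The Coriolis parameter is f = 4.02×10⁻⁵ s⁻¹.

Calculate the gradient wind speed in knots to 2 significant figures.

42 knots

Around a low, centrifugal force acts outward with Coriolis, so pressure-gradient force balances both:
(1/ρ)|∂P/∂n| = fV + V²/R  →  V² + fR·V − fR·V_g = 0
With fR = 4.02×10⁻⁵ × 1005×10³ m = 40.4 m/s:
V = [−fR + √((fR)² + 4 fR V_g)]/2 = [−40.4 + √(40.4² + 4×40.4×33)]/2 = 21.5 m/s
Subgeostrophic (V < V_g = 33 m/s), as expected around a low.
Converting: 21.5 m/s × 1.944 = 42 knots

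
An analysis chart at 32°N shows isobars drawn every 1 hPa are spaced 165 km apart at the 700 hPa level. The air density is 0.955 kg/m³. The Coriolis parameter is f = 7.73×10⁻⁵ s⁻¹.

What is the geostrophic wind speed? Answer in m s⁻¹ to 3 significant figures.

8.21 m s⁻¹

Pressure gradient: |∂P/∂n| = 100 Pa / 165000 m = 6.06×10⁻⁴ Pa/m
Geostrophic balance (pressure-gradient force = Coriolis force):
V_g = (1/(fρ)) |∂P/∂n| = 6.06×10⁻⁴ / (7.73×10⁻⁵ × 0.955) = 8.21 m/s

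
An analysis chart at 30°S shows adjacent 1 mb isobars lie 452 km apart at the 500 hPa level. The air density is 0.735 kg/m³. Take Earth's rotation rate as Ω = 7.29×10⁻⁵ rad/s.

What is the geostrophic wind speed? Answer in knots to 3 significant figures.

Coriolis parameter at 30°S:
f = 2Ω sin φ = 2 × 7.29×10⁻⁵ × sin 30° = 7.29×10⁻⁵ s⁻¹
Pressure gradient: |∂P/∂n| = 100 Pa / 452000 m = 2.21×10⁻⁴ Pa/m
Geostrophic balance (pressure-gradient force = Coriolis force):
V_g = (1/(fρ)) |∂P/∂n| = 2.21×10⁻⁴ / (7.29×10⁻⁵ × 0.735) = 4.13 m/s
Converting: 4.13 m/s × 1.944 = 8.03 knots

8.03 knots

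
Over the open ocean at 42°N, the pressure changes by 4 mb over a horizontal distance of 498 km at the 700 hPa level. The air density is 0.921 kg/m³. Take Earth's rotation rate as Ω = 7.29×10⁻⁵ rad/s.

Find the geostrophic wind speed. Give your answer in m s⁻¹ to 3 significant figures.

Coriolis parameter at 42°N:
f = 2Ω sin φ = 2 × 7.29×10⁻⁵ × sin 42° = 9.76×10⁻⁵ s⁻¹
Pressure gradient: |∂P/∂n| = 400 Pa / 498000 m = 8.03×10⁻⁴ Pa/m
Geostrophic balance (pressure-gradient force = Coriolis force):
V_g = (1/(fρ)) |∂P/∂n| = 8.03×10⁻⁴ / (9.76×10⁻⁵ × 0.921) = 8.94 m/s

8.94 m s⁻¹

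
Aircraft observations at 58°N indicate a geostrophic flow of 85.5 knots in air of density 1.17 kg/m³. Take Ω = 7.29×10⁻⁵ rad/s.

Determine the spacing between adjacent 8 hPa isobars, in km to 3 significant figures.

Coriolis parameter at 58°N:
f = 2Ω sin φ = 2 × 7.29×10⁻⁵ × sin 58° = 1.24×10⁻⁴ s⁻¹
Wind speed in SI: 85.5 knots = 44.0 m/s
Geostrophic balance rearranged: |∂P/∂n| = f ρ V_g
|∂P/∂n| = 1.24×10⁻⁴ × 1.17 × 44.0 = 6.36×10⁻³ Pa/m
Isobar spacing: Δn = ΔP/|∂P/∂n| = 800 Pa / 6.36×10⁻³ Pa/m = 125725 m ≈ 126 km

126 km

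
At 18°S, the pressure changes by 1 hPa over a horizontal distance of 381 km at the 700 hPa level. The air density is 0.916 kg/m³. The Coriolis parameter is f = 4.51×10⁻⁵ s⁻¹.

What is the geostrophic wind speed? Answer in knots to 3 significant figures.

Pressure gradient: |∂P/∂n| = 100 Pa / 381000 m = 2.62×10⁻⁴ Pa/m
Geostrophic balance (pressure-gradient force = Coriolis force):
V_g = (1/(fρ)) |∂P/∂n| = 2.62×10⁻⁴ / (4.51×10⁻⁵ × 0.916) = 6.35 m/s
Converting: 6.35 m/s × 1.944 = 12.3 knots

12.3 knots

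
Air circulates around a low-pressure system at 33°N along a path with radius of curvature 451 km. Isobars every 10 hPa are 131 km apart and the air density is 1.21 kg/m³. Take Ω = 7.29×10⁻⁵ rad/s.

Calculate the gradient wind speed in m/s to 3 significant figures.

Coriolis parameter at 33°N:
f = 2Ω sin φ = 2 × 7.29×10⁻⁵ × sin 33° = 7.94×10⁻⁵ s⁻¹
Pressure gradient: |∂P/∂n| = 1000 Pa / 131000 m = 7.63×10⁻³ Pa/m
Geostrophic speed: V_g = |∂P/∂n|/(fρ) = 7.63×10⁻³/(7.94×10⁻⁵ × 1.21) = 79.4 m/s
Around a low, centrifugal force acts outward with Coriolis, so pressure-gradient force balances both:
(1/ρ)|∂P/∂n| = fV + V²/R  →  V² + fR·V − fR·V_g = 0
With fR = 7.94×10⁻⁵ × 451×10³ m = 35.8 m/s:
V = [−fR + √((fR)² + 4 fR V_g)]/2 = [−35.8 + √(35.8² + 4×35.8×79.4)]/2 = 38.4 m/s
Subgeostrophic (V < V_g = 79.4 m/s), as expected around a low.

38.4 m/s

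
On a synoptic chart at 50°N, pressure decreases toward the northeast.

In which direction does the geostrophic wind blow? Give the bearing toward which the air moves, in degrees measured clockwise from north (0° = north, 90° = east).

135°

The pressure-gradient force points toward the northeast (bearing 045°).
Geostrophic balance: in the Northern Hemisphere the Coriolis force deflects motion to the right, so the geostrophic wind blows 90° to the right of the pressure-gradient force (low pressure on the left).
Rotating 045° by 90° clockwise gives 135° — the wind blows toward the southeast.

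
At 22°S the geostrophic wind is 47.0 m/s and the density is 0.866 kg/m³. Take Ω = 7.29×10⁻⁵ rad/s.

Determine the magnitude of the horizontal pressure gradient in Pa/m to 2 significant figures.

Coriolis parameter at 22°S:
f = 2Ω sin φ = 2 × 7.29×10⁻⁵ × sin 22° = 5.46×10⁻⁵ s⁻¹
Geostrophic balance rearranged: |∂P/∂n| = f ρ V_g
|∂P/∂n| = 5.46×10⁻⁵ × 0.866 × 47.0 = 2.22×10⁻³ Pa/m

2.2×10⁻³ Pa/m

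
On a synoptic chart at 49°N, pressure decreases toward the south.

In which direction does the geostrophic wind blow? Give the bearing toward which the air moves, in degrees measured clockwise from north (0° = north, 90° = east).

270°

The pressure-gradient force points toward the south (bearing 180°).
Geostrophic balance: in the Northern Hemisphere the Coriolis force deflects motion to the right, so the geostrophic wind blows 90° to the right of the pressure-gradient force (low pressure on the left).
Rotating 180° by 90° clockwise gives 270° — the wind blows toward the west.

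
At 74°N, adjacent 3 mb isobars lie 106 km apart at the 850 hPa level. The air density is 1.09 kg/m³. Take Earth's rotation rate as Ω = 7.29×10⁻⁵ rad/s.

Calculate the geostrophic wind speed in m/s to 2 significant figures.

19 m/s

Coriolis parameter at 74°N:
f = 2Ω sin φ = 2 × 7.29×10⁻⁵ × sin 74° = 1.40×10⁻⁴ s⁻¹
Pressure gradient: |∂P/∂n| = 300 Pa / 106000 m = 2.83×10⁻³ Pa/m
Geostrophic balance (pressure-gradient force = Coriolis force):
V_g = (1/(fρ)) |∂P/∂n| = 2.83×10⁻³ / (1.40×10⁻⁴ × 1.09) = 18.5 m/s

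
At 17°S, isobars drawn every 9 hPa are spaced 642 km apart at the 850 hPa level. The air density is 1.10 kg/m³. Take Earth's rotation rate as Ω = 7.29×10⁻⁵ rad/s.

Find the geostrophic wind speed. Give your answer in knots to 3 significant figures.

Coriolis parameter at 17°S:
f = 2Ω sin φ = 2 × 7.29×10⁻⁵ × sin 17° = 4.26×10⁻⁵ s⁻¹
Pressure gradient: |∂P/∂n| = 900 Pa / 642000 m = 1.40×10⁻³ Pa/m
Geostrophic balance (pressure-gradient force = Coriolis force):
V_g = (1/(fρ)) |∂P/∂n| = 1.40×10⁻³ / (4.26×10⁻⁵ × 1.10) = 29.9 m/s
Converting: 29.9 m/s × 1.944 = 58.1 knots

58.1 knots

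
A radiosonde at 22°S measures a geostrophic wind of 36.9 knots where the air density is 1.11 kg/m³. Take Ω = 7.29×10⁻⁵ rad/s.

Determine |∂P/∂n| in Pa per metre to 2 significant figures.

Coriolis parameter at 22°S:
f = 2Ω sin φ = 2 × 7.29×10⁻⁵ × sin 22° = 5.46×10⁻⁵ s⁻¹
Wind speed in SI: 36.9 knots = 19.0 m/s
Geostrophic balance rearranged: |∂P/∂n| = f ρ V_g
|∂P/∂n| = 5.46×10⁻⁵ × 1.11 × 19.0 = 1.15×10⁻³ Pa/m

1.2×10⁻³ Pa/m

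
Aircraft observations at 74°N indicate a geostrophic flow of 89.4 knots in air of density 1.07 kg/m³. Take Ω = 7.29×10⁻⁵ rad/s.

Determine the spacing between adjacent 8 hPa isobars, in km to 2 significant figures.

Coriolis parameter at 74°N:
f = 2Ω sin φ = 2 × 7.29×10⁻⁵ × sin 74° = 1.40×10⁻⁴ s⁻¹
Wind speed in SI: 89.4 knots = 46.0 m/s
Geostrophic balance rearranged: |∂P/∂n| = f ρ V_g
|∂P/∂n| = 1.40×10⁻⁴ × 1.07 × 46.0 = 6.90×10⁻³ Pa/m
Isobar spacing: Δn = ΔP/|∂P/∂n| = 800 Pa / 6.90×10⁻³ Pa/m = 115993 m ≈ 120 km

120 km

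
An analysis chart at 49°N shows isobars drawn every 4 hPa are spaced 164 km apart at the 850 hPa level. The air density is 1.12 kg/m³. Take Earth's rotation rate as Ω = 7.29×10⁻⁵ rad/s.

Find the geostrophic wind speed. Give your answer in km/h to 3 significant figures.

Coriolis parameter at 49°N:
f = 2Ω sin φ = 2 × 7.29×10⁻⁵ × sin 49° = 1.10×10⁻⁴ s⁻¹
Pressure gradient: |∂P/∂n| = 400 Pa / 164000 m = 2.44×10⁻³ Pa/m
Geostrophic balance (pressure-gradient force = Coriolis force):
V_g = (1/(fρ)) |∂P/∂n| = 2.44×10⁻³ / (1.10×10⁻⁴ × 1.12) = 19.8 m/s
Converting: 19.8 m/s × 3.6 = 71.2 km/h

71.2 km/h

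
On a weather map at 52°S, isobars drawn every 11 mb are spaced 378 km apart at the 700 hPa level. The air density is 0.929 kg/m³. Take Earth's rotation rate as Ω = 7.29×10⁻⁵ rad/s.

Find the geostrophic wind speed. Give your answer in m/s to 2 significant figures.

27 m/s

Coriolis parameter at 52°S:
f = 2Ω sin φ = 2 × 7.29×10⁻⁵ × sin 52° = 1.15×10⁻⁴ s⁻¹
Pressure gradient: |∂P/∂n| = 1100 Pa / 378000 m = 2.91×10⁻³ Pa/m
Geostrophic balance (pressure-gradient force = Coriolis force):
V_g = (1/(fρ)) |∂P/∂n| = 2.91×10⁻³ / (1.15×10⁻⁴ × 0.929) = 27.3 m/s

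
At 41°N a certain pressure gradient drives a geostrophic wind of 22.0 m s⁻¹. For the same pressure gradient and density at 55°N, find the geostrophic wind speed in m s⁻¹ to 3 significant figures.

With the same pressure gradient and density, V_g ∝ 1/f ∝ 1/sin φ.
V₂ = V₁ · sin φ₁ / sin φ₂ = 22.0 × sin 41° / sin 55°
V₂ = 22.0 × 0.6561/0.8192 = 17.6 m s⁻¹

17.6 m s⁻¹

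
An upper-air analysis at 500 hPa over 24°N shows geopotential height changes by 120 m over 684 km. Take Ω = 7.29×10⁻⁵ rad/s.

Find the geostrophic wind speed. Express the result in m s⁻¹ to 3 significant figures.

Coriolis parameter at 24°N:
f = 2Ω sin φ = 2 × 7.29×10⁻⁵ × sin 24° = 5.93×10⁻⁵ s⁻¹
Height gradient: |∂Z/∂n| = 120 m / 684000 m = 1.75×10⁻⁴
On a pressure surface, geostrophic balance gives V_g = (g/f)|∂Z/∂n|:
V_g = 9.81 × 1.75×10⁻⁴ / 5.93×10⁻⁵ = 29.0 m/s

29.0 m s⁻¹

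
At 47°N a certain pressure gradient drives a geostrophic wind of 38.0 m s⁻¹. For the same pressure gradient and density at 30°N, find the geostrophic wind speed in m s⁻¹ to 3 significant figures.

With the same pressure gradient and density, V_g ∝ 1/f ∝ 1/sin φ.
V₂ = V₁ · sin φ₁ / sin φ₂ = 38.0 × sin 47° / sin 30°
V₂ = 38.0 × 0.7314/0.5000 = 55.6 m s⁻¹

55.6 m s⁻¹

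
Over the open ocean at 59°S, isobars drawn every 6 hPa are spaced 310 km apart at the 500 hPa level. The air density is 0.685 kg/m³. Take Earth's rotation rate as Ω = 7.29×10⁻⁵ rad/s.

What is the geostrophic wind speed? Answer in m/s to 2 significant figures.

Coriolis parameter at 59°S:
f = 2Ω sin φ = 2 × 7.29×10⁻⁵ × sin 59° = 1.25×10⁻⁴ s⁻¹
Pressure gradient: |∂P/∂n| = 600 Pa / 310000 m = 1.94×10⁻³ Pa/m
Geostrophic balance (pressure-gradient force = Coriolis force):
V_g = (1/(fρ)) |∂P/∂n| = 1.94×10⁻³ / (1.25×10⁻⁴ × 0.685) = 22.6 m/s

23 m/s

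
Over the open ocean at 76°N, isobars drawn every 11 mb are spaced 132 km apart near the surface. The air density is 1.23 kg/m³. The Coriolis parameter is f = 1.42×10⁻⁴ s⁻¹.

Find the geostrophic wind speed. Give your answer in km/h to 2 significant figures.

170 km/h

Pressure gradient: |∂P/∂n| = 1100 Pa / 132000 m = 8.33×10⁻³ Pa/m
Geostrophic balance (pressure-gradient force = Coriolis force):
V_g = (1/(fρ)) |∂P/∂n| = 8.33×10⁻³ / (1.42×10⁻⁴ × 1.23) = 47.7 m/s
Converting: 47.7 m/s × 3.6 = 170 km/h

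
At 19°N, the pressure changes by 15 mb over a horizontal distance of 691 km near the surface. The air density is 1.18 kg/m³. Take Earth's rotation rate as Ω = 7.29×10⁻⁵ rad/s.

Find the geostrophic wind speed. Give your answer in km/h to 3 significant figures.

140 km/h

Coriolis parameter at 19°N:
f = 2Ω sin φ = 2 × 7.29×10⁻⁵ × sin 19° = 4.75×10⁻⁵ s⁻¹
Pressure gradient: |∂P/∂n| = 1500 Pa / 691000 m = 2.17×10⁻³ Pa/m
Geostrophic balance (pressure-gradient force = Coriolis force):
V_g = (1/(fρ)) |∂P/∂n| = 2.17×10⁻³ / (4.75×10⁻⁵ × 1.18) = 38.8 m/s
Converting: 38.8 m/s × 3.6 = 140 km/h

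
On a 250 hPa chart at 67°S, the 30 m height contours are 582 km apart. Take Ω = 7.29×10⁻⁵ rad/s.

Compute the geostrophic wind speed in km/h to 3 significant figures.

Coriolis parameter at 67°S:
f = 2Ω sin φ = 2 × 7.29×10⁻⁵ × sin 67° = 1.34×10⁻⁴ s⁻¹
Height gradient: |∂Z/∂n| = 30 m / 582000 m = 5.15×10⁻⁵
On a pressure surface, geostrophic balance gives V_g = (g/f)|∂Z/∂n|:
V_g = 9.81 × 5.15×10⁻⁵ / 1.34×10⁻⁴ = 3.77 m/s
Converting: 3.77 m/s × 3.6 = 13.6 km/h

13.6 km/h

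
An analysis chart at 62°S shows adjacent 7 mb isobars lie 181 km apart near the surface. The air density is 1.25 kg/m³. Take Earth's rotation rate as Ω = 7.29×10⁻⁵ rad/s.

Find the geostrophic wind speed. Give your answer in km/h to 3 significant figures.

Coriolis parameter at 62°S:
f = 2Ω sin φ = 2 × 7.29×10⁻⁵ × sin 62° = 1.29×10⁻⁴ s⁻¹
Pressure gradient: |∂P/∂n| = 700 Pa / 181000 m = 3.87×10⁻³ Pa/m
Geostrophic balance (pressure-gradient force = Coriolis force):
V_g = (1/(fρ)) |∂P/∂n| = 3.87×10⁻³ / (1.29×10⁻⁴ × 1.25) = 24.0 m/s
Converting: 24.0 m/s × 3.6 = 86.5 km/h

86.5 km/h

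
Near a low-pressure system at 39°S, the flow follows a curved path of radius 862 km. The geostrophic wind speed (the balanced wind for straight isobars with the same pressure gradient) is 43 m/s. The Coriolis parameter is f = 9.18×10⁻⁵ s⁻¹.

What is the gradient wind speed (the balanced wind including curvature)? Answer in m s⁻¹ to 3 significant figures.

30.9 m s⁻¹

Around a low, centrifugal force acts outward with Coriolis, so pressure-gradient force balances both:
(1/ρ)|∂P/∂n| = fV + V²/R  →  V² + fR·V − fR·V_g = 0
With fR = 9.18×10⁻⁵ × 862×10³ m = 79.1 m/s:
V = [−fR + √((fR)² + 4 fR V_g)]/2 = [−79.1 + √(79.1² + 4×79.1×43)]/2 = 30.9 m/s
Subgeostrophic (V < V_g = 43 m/s), as expected around a low.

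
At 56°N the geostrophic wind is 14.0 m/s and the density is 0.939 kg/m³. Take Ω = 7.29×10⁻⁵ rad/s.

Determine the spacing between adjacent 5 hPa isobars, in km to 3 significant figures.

Coriolis parameter at 56°N:
f = 2Ω sin φ = 2 × 7.29×10⁻⁵ × sin 56° = 1.21×10⁻⁴ s⁻¹
Geostrophic balance rearranged: |∂P/∂n| = f ρ V_g
|∂P/∂n| = 1.21×10⁻⁴ × 0.939 × 14.0 = 1.59×10⁻³ Pa/m
Isobar spacing: Δn = ΔP/|∂P/∂n| = 500 Pa / 1.59×10⁻³ Pa/m = 314662 m ≈ 315 km

315 km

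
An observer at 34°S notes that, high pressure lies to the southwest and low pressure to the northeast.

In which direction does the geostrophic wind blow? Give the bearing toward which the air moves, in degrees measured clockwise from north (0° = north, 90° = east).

The pressure-gradient force points toward the northeast (bearing 045°).
Geostrophic balance: in the Southern Hemisphere the Coriolis force deflects motion to the left, so the geostrophic wind blows 90° to the left of the pressure-gradient force (low pressure on the right).
Rotating 045° by 90° counterclockwise gives 315° — the wind blows toward the northwest.

315°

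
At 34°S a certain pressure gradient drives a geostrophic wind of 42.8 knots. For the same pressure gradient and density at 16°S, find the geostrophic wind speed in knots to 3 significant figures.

86.8 knots

With the same pressure gradient and density, V_g ∝ 1/f ∝ 1/sin φ.
V₂ = V₁ · sin φ₁ / sin φ₂ = 42.8 × sin 34° / sin 16°
V₂ = 42.8 × 0.5592/0.2756 = 86.8 knots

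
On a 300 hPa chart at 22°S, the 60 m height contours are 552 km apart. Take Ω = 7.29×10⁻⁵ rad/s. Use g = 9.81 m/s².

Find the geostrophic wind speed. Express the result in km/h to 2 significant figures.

Coriolis parameter at 22°S:
f = 2Ω sin φ = 2 × 7.29×10⁻⁵ × sin 22° = 5.46×10⁻⁵ s⁻¹
Height gradient: |∂Z/∂n| = 60 m / 552000 m = 1.09×10⁻⁴
On a pressure surface, geostrophic balance gives V_g = (g/f)|∂Z/∂n|:
V_g = 9.81 × 1.09×10⁻⁴ / 5.46×10⁻⁵ = 19.5 m/s
Converting: 19.5 m/s × 3.6 = 70 km/h

70 km/h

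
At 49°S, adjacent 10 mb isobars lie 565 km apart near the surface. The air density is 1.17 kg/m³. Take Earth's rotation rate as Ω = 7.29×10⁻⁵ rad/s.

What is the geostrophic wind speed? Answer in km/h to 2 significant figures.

Coriolis parameter at 49°S:
f = 2Ω sin φ = 2 × 7.29×10⁻⁵ × sin 49° = 1.10×10⁻⁴ s⁻¹
Pressure gradient: |∂P/∂n| = 1000 Pa / 565000 m = 1.77×10⁻³ Pa/m
Geostrophic balance (pressure-gradient force = Coriolis force):
V_g = (1/(fρ)) |∂P/∂n| = 1.77×10⁻³ / (1.10×10⁻⁴ × 1.17) = 13.7 m/s
Converting: 13.7 m/s × 3.6 = 49 km/h

49 km/h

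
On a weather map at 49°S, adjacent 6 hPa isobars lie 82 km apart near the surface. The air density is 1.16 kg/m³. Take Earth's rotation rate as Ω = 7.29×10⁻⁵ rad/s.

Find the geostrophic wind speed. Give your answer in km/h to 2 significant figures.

Coriolis parameter at 49°S:
f = 2Ω sin φ = 2 × 7.29×10⁻⁵ × sin 49° = 1.10×10⁻⁴ s⁻¹
Pressure gradient: |∂P/∂n| = 600 Pa / 82000 m = 7.32×10⁻³ Pa/m
Geostrophic balance (pressure-gradient force = Coriolis force):
V_g = (1/(fρ)) |∂P/∂n| = 7.32×10⁻³ / (1.10×10⁻⁴ × 1.16) = 57.3 m/s
Converting: 57.3 m/s × 3.6 = 210 km/h

210 km/h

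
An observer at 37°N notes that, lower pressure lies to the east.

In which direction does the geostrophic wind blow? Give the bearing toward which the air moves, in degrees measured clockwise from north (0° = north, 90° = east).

The pressure-gradient force points toward the east (bearing 090°).
Geostrophic balance: in the Northern Hemisphere the Coriolis force deflects motion to the right, so the geostrophic wind blows 90° to the right of the pressure-gradient force (low pressure on the left).
Rotating 090° by 90° clockwise gives 180° — the wind blows toward the south.

180°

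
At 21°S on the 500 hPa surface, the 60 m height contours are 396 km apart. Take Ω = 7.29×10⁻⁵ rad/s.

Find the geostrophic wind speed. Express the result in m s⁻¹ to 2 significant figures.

28 m s⁻¹

Coriolis parameter at 21°S:
f = 2Ω sin φ = 2 × 7.29×10⁻⁵ × sin 21° = 5.23×10⁻⁵ s⁻¹
Height gradient: |∂Z/∂n| = 60 m / 396000 m = 1.52×10⁻⁴
On a pressure surface, geostrophic balance gives V_g = (g/f)|∂Z/∂n|:
V_g = 9.81 × 1.52×10⁻⁴ / 5.23×10⁻⁵ = 28.4 m/s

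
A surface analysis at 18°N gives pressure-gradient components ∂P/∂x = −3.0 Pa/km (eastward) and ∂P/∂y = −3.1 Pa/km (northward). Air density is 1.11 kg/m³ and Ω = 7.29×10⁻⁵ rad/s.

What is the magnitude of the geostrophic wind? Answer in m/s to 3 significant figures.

Coriolis parameter at 18°N:
f = 2Ω sin φ = 2 × 7.29×10⁻⁵ × sin 18° = 4.51×10⁻⁵ s⁻¹
Component geostrophic relations (x east, y north):
u_g = −(1/(fρ)) ∂P/∂y,  v_g = (1/(fρ)) ∂P/∂x
u_g = −(−3.1×10⁻³)/(4.51×10⁻⁵ × 1.11) = 62.0 m/s;  v_g = (−3.0×10⁻³)/(4.51×10⁻⁵ × 1.11) = −60.0 m/s
|V_g| = √(u_g² + v_g²) = 86.3 m/s

86.3 m/s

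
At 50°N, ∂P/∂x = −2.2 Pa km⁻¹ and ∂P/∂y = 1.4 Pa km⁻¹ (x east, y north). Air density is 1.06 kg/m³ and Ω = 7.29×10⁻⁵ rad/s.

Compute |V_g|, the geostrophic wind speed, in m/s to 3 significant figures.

22.0 m/s

Coriolis parameter at 50°N:
f = 2Ω sin φ = 2 × 7.29×10⁻⁵ × sin 50° = 1.12×10⁻⁴ s⁻¹
Component geostrophic relations (x east, y north):
u_g = −(1/(fρ)) ∂P/∂y,  v_g = (1/(fρ)) ∂P/∂x
u_g = −(1.4×10⁻³)/(1.12×10⁻⁴ × 1.06) = −11.8 m/s;  v_g = (−2.2×10⁻³)/(1.12×10⁻⁴ × 1.06) = −18.6 m/s
|V_g| = √(u_g² + v_g²) = 22.0 m/s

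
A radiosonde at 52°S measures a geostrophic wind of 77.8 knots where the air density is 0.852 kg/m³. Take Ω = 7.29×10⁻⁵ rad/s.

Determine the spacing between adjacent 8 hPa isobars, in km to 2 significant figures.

Coriolis parameter at 52°S:
f = 2Ω sin φ = 2 × 7.29×10⁻⁵ × sin 52° = 1.15×10⁻⁴ s⁻¹
Wind speed in SI: 77.8 knots = 40.0 m/s
Geostrophic balance rearranged: |∂P/∂n| = f ρ V_g
|∂P/∂n| = 1.15×10⁻⁴ × 0.852 × 40.0 = 3.92×10⁻³ Pa/m
Isobar spacing: Δn = ΔP/|∂P/∂n| = 800 Pa / 3.92×10⁻³ Pa/m = 204194 m ≈ 200 km

200 km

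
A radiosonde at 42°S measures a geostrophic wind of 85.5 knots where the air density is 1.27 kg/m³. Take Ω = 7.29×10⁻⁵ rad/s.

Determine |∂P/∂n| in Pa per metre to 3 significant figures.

Coriolis parameter at 42°S:
f = 2Ω sin φ = 2 × 7.29×10⁻⁵ × sin 42° = 9.76×10⁻⁵ s⁻¹
Wind speed in SI: 85.5 knots = 44.0 m/s
Geostrophic balance rearranged: |∂P/∂n| = f ρ V_g
|∂P/∂n| = 9.76×10⁻⁵ × 1.27 × 44.0 = 5.45×10⁻³ Pa/m

5.45×10⁻³ Pa/m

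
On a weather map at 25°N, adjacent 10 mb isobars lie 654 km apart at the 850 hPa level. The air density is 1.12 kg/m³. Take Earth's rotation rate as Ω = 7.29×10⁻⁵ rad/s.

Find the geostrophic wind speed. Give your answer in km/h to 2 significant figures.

Coriolis parameter at 25°N:
f = 2Ω sin φ = 2 × 7.29×10⁻⁵ × sin 25° = 6.16×10⁻⁵ s⁻¹
Pressure gradient: |∂P/∂n| = 1000 Pa / 654000 m = 1.53×10⁻³ Pa/m
Geostrophic balance (pressure-gradient force = Coriolis force):
V_g = (1/(fρ)) |∂P/∂n| = 1.53×10⁻³ / (6.16×10⁻⁵ × 1.12) = 22.2 m/s
Converting: 22.2 m/s × 3.6 = 80 km/h

80 km/h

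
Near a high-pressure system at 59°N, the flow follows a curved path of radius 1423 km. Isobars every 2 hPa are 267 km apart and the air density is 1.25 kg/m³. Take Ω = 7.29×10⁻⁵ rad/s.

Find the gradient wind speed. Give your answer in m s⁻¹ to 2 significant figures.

Coriolis parameter at 59°N:
f = 2Ω sin φ = 2 × 7.29×10⁻⁵ × sin 59° = 1.25×10⁻⁴ s⁻¹
Pressure gradient: |∂P/∂n| = 200 Pa / 267000 m = 7.49×10⁻⁴ Pa/m
Geostrophic speed: V_g = |∂P/∂n|/(fρ) = 7.49×10⁻⁴/(1.25×10⁻⁴ × 1.25) = 4.79 m/s
Around a high, pressure-gradient force acts outward with centrifugal, so Coriolis balances both:
fV = (1/ρ)|∂P/∂n| + V²/R  →  V² − fR·V + fR·V_g = 0
With fR = 1.25×10⁻⁴ × 1423×10³ m = 178 m/s:
V = [fR − √((fR)² − 4 fR V_g)]/2 = [178 − √(178² − 4×178×4.79)]/2 = 4.93 m/s
Supergeostrophic (V > V_g = 4.79 m/s), as expected around a high.

4.9 m s⁻¹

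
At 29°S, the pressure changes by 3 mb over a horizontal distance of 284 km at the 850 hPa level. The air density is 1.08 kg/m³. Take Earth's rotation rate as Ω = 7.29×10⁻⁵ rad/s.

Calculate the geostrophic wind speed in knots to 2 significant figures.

27 knots

Coriolis parameter at 29°S:
f = 2Ω sin φ = 2 × 7.29×10⁻⁵ × sin 29° = 7.07×10⁻⁵ s⁻¹
Pressure gradient: |∂P/∂n| = 300 Pa / 284000 m = 1.06×10⁻³ Pa/m
Geostrophic balance (pressure-gradient force = Coriolis force):
V_g = (1/(fρ)) |∂P/∂n| = 1.06×10⁻³ / (7.07×10⁻⁵ × 1.08) = 13.8 m/s
Converting: 13.8 m/s × 1.944 = 27 knots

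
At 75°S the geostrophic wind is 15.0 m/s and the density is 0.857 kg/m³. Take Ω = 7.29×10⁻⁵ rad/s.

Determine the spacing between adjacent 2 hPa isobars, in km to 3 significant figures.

Coriolis parameter at 75°S:
f = 2Ω sin φ = 2 × 7.29×10⁻⁵ × sin 75° = 1.41×10⁻⁴ s⁻¹
Geostrophic balance rearranged: |∂P/∂n| = f ρ V_g
|∂P/∂n| = 1.41×10⁻⁴ × 0.857 × 15.0 = 1.81×10⁻³ Pa/m
Isobar spacing: Δn = ΔP/|∂P/∂n| = 200 Pa / 1.81×10⁻³ Pa/m = 110473 m ≈ 110 km

110 km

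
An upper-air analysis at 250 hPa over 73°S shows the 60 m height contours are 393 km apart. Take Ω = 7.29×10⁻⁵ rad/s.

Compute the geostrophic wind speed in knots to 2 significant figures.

Coriolis parameter at 73°S:
f = 2Ω sin φ = 2 × 7.29×10⁻⁵ × sin 73° = 1.39×10⁻⁴ s⁻¹
Height gradient: |∂Z/∂n| = 60 m / 393000 m = 1.53×10⁻⁴
On a pressure surface, geostrophic balance gives V_g = (g/f)|∂Z/∂n|:
V_g = 9.81 × 1.53×10⁻⁴ / 1.39×10⁻⁴ = 10.7 m/s
Converting: 10.7 m/s × 1.944 = 21 knots

21 knots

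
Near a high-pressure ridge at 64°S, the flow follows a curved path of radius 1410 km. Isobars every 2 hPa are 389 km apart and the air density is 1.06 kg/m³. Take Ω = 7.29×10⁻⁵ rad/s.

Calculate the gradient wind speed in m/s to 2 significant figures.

3.8 m/s

Coriolis parameter at 64°S:
f = 2Ω sin φ = 2 × 7.29×10⁻⁵ × sin 64° = 1.31×10⁻⁴ s⁻¹
Pressure gradient: |∂P/∂n| = 200 Pa / 389000 m = 5.14×10⁻⁴ Pa/m
Geostrophic speed: V_g = |∂P/∂n|/(fρ) = 5.14×10⁻⁴/(1.31×10⁻⁴ × 1.06) = 3.70 m/s
Around a high, pressure-gradient force acts outward with centrifugal, so Coriolis balances both:
fV = (1/ρ)|∂P/∂n| + V²/R  →  V² − fR·V + fR·V_g = 0
With fR = 1.31×10⁻⁴ × 1410×10³ m = 185 m/s:
V = [fR − √((fR)² − 4 fR V_g)]/2 = [185 − √(185² − 4×185×3.7)]/2 = 3.78 m/s
Supergeostrophic (V > V_g = 3.7 m/s), as expected around a high.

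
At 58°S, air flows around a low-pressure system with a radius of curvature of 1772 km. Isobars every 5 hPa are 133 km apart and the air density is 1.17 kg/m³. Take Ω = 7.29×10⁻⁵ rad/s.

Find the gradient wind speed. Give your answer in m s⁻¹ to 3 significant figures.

Coriolis parameter at 58°S:
f = 2Ω sin φ = 2 × 7.29×10⁻⁵ × sin 58° = 1.24×10⁻⁴ s⁻¹
Pressure gradient: |∂P/∂n| = 500 Pa / 133000 m = 3.76×10⁻³ Pa/m
Geostrophic speed: V_g = |∂P/∂n|/(fρ) = 3.76×10⁻³/(1.24×10⁻⁴ × 1.17) = 26.0 m/s
Around a low, centrifugal force acts outward with Coriolis, so pressure-gradient force balances both:
(1/ρ)|∂P/∂n| = fV + V²/R  →  V² + fR·V − fR·V_g = 0
With fR = 1.24×10⁻⁴ × 1772×10³ m = 219 m/s:
V = [−fR + √((fR)² + 4 fR V_g)]/2 = [−219 + √(219² + 4×219×26)]/2 = 23.5 m/s
Subgeostrophic (V < V_g = 26 m/s), as expected around a low.

23.5 m s⁻¹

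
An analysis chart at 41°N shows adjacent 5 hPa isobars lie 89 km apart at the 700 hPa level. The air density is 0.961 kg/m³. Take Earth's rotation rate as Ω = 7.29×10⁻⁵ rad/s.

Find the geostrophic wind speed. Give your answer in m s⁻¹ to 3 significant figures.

61.1 m s⁻¹

Coriolis parameter at 41°N:
f = 2Ω sin φ = 2 × 7.29×10⁻⁵ × sin 41° = 9.57×10⁻⁵ s⁻¹
Pressure gradient: |∂P/∂n| = 500 Pa / 89000 m = 5.62×10⁻³ Pa/m
Geostrophic balance (pressure-gradient force = Coriolis force):
V_g = (1/(fρ)) |∂P/∂n| = 5.62×10⁻³ / (9.57×10⁻⁵ × 0.961) = 61.1 m/s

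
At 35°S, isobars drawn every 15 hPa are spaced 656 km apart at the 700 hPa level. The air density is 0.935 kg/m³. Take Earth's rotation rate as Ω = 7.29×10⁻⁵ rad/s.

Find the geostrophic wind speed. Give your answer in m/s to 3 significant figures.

Coriolis parameter at 35°S:
f = 2Ω sin φ = 2 × 7.29×10⁻⁵ × sin 35° = 8.36×10⁻⁵ s⁻¹
Pressure gradient: |∂P/∂n| = 1500 Pa / 656000 m = 2.29×10⁻³ Pa/m
Geostrophic balance (pressure-gradient force = Coriolis force):
V_g = (1/(fρ)) |∂P/∂n| = 2.29×10⁻³ / (8.36×10⁻⁵ × 0.935) = 29.2 m/s

29.2 m/s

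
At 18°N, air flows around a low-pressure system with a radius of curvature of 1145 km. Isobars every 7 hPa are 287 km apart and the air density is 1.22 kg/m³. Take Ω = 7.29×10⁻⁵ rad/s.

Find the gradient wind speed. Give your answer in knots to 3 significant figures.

55.5 knots

Coriolis parameter at 18°N:
f = 2Ω sin φ = 2 × 7.29×10⁻⁵ × sin 18° = 4.51×10⁻⁵ s⁻¹
Pressure gradient: |∂P/∂n| = 700 Pa / 287000 m = 2.44×10⁻³ Pa/m
Geostrophic speed: V_g = |∂P/∂n|/(fρ) = 2.44×10⁻³/(4.51×10⁻⁵ × 1.22) = 44.4 m/s
Around a low, centrifugal force acts outward with Coriolis, so pressure-gradient force balances both:
(1/ρ)|∂P/∂n| = fV + V²/R  →  V² + fR·V − fR·V_g = 0
With fR = 4.51×10⁻⁵ × 1145×10³ m = 51.6 m/s:
V = [−fR + √((fR)² + 4 fR V_g)]/2 = [−51.6 + √(51.6² + 4×51.6×44.4)]/2 = 28.6 m/s
Subgeostrophic (V < V_g = 44.4 m/s), as expected around a low.
Converting: 28.6 m/s × 1.944 = 55.5 knots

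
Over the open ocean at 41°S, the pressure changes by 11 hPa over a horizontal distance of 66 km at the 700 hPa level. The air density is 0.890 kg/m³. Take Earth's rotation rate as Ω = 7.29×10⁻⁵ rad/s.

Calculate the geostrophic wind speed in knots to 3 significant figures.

381 knots

Coriolis parameter at 41°S:
f = 2Ω sin φ = 2 × 7.29×10⁻⁵ × sin 41° = 9.57×10⁻⁵ s⁻¹
Pressure gradient: |∂P/∂n| = 1100 Pa / 66000 m = 1.67×10⁻² Pa/m
Geostrophic balance (pressure-gradient force = Coriolis force):
V_g = (1/(fρ)) |∂P/∂n| = 1.67×10⁻² / (9.57×10⁻⁵ × 0.890) = 196 m/s
Converting: 196 m/s × 1.944 = 381 knots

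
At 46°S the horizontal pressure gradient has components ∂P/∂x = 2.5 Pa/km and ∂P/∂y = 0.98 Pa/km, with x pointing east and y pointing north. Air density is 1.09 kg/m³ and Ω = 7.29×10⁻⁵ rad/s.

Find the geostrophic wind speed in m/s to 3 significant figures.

23.5 m/s

Coriolis parameter at 46°S:
f = 2Ω sin φ = 2 × 7.29×10⁻⁵ × sin 46° = 1.05×10⁻⁴ s⁻¹
In the Southern Hemisphere f is negative: f = −1.05×10⁻⁴ s⁻¹.
Component geostrophic relations (x east, y north):
u_g = −(1/(fρ)) ∂P/∂y,  v_g = (1/(fρ)) ∂P/∂x
u_g = −(0.98×10⁻³)/(−1.05×10⁻⁴ × 1.09) = 8.57 m/s;  v_g = (2.5×10⁻³)/(−1.05×10⁻⁴ × 1.09) = −21.9 m/s
|V_g| = √(u_g² + v_g²) = 23.5 m/s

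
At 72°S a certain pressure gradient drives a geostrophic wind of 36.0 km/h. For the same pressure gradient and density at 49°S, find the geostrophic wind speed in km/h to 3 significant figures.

With the same pressure gradient and density, V_g ∝ 1/f ∝ 1/sin φ.
V₂ = V₁ · sin φ₁ / sin φ₂ = 36.0 × sin 72° / sin 49°
V₂ = 36.0 × 0.9511/0.7547 = 45.4 km/h

45.4 km/h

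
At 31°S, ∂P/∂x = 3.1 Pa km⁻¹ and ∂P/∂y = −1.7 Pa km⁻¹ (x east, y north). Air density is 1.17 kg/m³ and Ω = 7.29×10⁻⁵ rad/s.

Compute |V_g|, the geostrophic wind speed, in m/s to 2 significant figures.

40 m/s

Coriolis parameter at 31°S:
f = 2Ω sin φ = 2 × 7.29×10⁻⁵ × sin 31° = 7.51×10⁻⁵ s⁻¹
In the Southern Hemisphere f is negative: f = −7.51×10⁻⁵ s⁻¹.
Component geostrophic relations (x east, y north):
u_g = −(1/(fρ)) ∂P/∂y,  v_g = (1/(fρ)) ∂P/∂x
u_g = −(−1.7×10⁻³)/(−7.51×10⁻⁵ × 1.17) = −19.3 m/s;  v_g = (3.1×10⁻³)/(−7.51×10⁻⁵ × 1.17) = −35.3 m/s
|V_g| = √(u_g² + v_g²) = 40.2 m/s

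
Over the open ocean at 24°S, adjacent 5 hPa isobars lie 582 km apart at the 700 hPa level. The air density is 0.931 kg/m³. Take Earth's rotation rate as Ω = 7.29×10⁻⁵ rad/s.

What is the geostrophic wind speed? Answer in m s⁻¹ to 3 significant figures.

15.6 m s⁻¹

Coriolis parameter at 24°S:
f = 2Ω sin φ = 2 × 7.29×10⁻⁵ × sin 24° = 5.93×10⁻⁵ s⁻¹
Pressure gradient: |∂P/∂n| = 500 Pa / 582000 m = 8.59×10⁻⁴ Pa/m
Geostrophic balance (pressure-gradient force = Coriolis force):
V_g = (1/(fρ)) |∂P/∂n| = 8.59×10⁻⁴ / (5.93×10⁻⁵ × 0.931) = 15.6 m/s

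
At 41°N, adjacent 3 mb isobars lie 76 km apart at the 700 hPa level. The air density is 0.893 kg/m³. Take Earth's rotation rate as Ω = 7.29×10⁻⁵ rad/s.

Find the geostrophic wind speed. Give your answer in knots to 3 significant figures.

89.8 knots

Coriolis parameter at 41°N:
f = 2Ω sin φ = 2 × 7.29×10⁻⁵ × sin 41° = 9.57×10⁻⁵ s⁻¹
Pressure gradient: |∂P/∂n| = 300 Pa / 76000 m = 3.95×10⁻³ Pa/m
Geostrophic balance (pressure-gradient force = Coriolis force):
V_g = (1/(fρ)) |∂P/∂n| = 3.95×10⁻³ / (9.57×10⁻⁵ × 0.893) = 46.2 m/s
Converting: 46.2 m/s × 1.944 = 89.8 knots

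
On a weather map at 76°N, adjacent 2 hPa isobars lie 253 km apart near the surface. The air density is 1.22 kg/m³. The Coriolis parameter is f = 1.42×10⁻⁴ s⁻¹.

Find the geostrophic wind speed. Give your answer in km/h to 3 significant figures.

16.4 km/h

Pressure gradient: |∂P/∂n| = 200 Pa / 253000 m = 7.91×10⁻⁴ Pa/m
Geostrophic balance (pressure-gradient force = Coriolis force):
V_g = (1/(fρ)) |∂P/∂n| = 7.91×10⁻⁴ / (1.42×10⁻⁴ × 1.22) = 4.56 m/s
Converting: 4.56 m/s × 3.6 = 16.4 km/h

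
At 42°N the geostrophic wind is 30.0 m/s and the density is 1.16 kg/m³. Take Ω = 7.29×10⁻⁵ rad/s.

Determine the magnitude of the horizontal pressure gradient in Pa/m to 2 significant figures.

3.4×10⁻³ Pa/m

Coriolis parameter at 42°N:
f = 2Ω sin φ = 2 × 7.29×10⁻⁵ × sin 42° = 9.76×10⁻⁵ s⁻¹
Geostrophic balance rearranged: |∂P/∂n| = f ρ V_g
|∂P/∂n| = 9.76×10⁻⁵ × 1.16 × 30.0 = 3.40×10⁻³ Pa/m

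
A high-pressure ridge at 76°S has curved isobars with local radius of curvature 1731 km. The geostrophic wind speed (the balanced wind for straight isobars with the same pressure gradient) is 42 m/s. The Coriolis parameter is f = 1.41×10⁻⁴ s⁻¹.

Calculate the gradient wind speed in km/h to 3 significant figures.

194 km/h

Around a high, pressure-gradient force acts outward with centrifugal, so Coriolis balances both:
fV = (1/ρ)|∂P/∂n| + V²/R  →  V² − fR·V + fR·V_g = 0
With fR = 1.41×10⁻⁴ × 1731×10³ m = 244 m/s:
V = [fR − √((fR)² − 4 fR V_g)]/2 = [244 − √(244² − 4×244×42)]/2 = 53.9 m/s
Supergeostrophic (V > V_g = 42 m/s), as expected around a high.
Converting: 53.9 m/s × 3.6 = 194 km/h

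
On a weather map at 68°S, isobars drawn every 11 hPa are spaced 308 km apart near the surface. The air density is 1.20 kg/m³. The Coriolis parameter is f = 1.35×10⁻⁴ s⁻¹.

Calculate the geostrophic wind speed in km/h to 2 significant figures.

Pressure gradient: |∂P/∂n| = 1100 Pa / 308000 m = 3.57×10⁻³ Pa/m
Geostrophic balance (pressure-gradient force = Coriolis force):
V_g = (1/(fρ)) |∂P/∂n| = 3.57×10⁻³ / (1.35×10⁻⁴ × 1.20) = 22.0 m/s
Converting: 22.0 m/s × 3.6 = 79 km/h

79 km/h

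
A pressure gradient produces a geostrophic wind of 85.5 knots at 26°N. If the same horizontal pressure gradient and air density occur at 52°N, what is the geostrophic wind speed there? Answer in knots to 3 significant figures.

With the same pressure gradient and density, V_g ∝ 1/f ∝ 1/sin φ.
V₂ = V₁ · sin φ₁ / sin φ₂ = 85.5 × sin 26° / sin 52°
V₂ = 85.5 × 0.4384/0.7880 = 47.6 knots

47.6 knots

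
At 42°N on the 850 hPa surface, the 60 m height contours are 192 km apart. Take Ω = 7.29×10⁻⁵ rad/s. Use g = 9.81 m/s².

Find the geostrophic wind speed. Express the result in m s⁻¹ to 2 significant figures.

31 m s⁻¹

Coriolis parameter at 42°N:
f = 2Ω sin φ = 2 × 7.29×10⁻⁵ × sin 42° = 9.76×10⁻⁵ s⁻¹
Height gradient: |∂Z/∂n| = 60 m / 192000 m = 3.12×10⁻⁴
On a pressure surface, geostrophic balance gives V_g = (g/f)|∂Z/∂n|:
V_g = 9.81 × 3.12×10⁻⁴ / 9.76×10⁻⁵ = 31.4 m/s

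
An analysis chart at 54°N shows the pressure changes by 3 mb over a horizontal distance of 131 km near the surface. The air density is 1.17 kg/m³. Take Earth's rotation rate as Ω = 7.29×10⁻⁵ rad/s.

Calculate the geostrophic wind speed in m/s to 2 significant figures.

Coriolis parameter at 54°N:
f = 2Ω sin φ = 2 × 7.29×10⁻⁵ × sin 54° = 1.18×10⁻⁴ s⁻¹
Pressure gradient: |∂P/∂n| = 300 Pa / 131000 m = 2.29×10⁻³ Pa/m
Geostrophic balance (pressure-gradient force = Coriolis force):
V_g = (1/(fρ)) |∂P/∂n| = 2.29×10⁻³ / (1.18×10⁻⁴ × 1.17) = 16.6 m/s

17 m/s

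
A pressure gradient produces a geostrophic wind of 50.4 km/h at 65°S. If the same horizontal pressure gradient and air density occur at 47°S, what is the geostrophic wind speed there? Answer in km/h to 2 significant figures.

With the same pressure gradient and density, V_g ∝ 1/f ∝ 1/sin φ.
V₂ = V₁ · sin φ₁ / sin φ₂ = 50.4 × sin 65° / sin 47°
V₂ = 50.4 × 0.9063/0.7314 = 62 km/h

62 km/h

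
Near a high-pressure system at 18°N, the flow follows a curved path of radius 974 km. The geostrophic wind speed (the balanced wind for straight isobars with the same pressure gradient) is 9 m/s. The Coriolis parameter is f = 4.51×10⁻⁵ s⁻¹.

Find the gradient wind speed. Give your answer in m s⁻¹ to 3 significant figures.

Around a high, pressure-gradient force acts outward with centrifugal, so Coriolis balances both:
fV = (1/ρ)|∂P/∂n| + V²/R  →  V² − fR·V + fR·V_g = 0
With fR = 4.51×10⁻⁵ × 974×10³ m = 43.9 m/s:
V = [fR − √((fR)² − 4 fR V_g)]/2 = [43.9 − √(43.9² − 4×43.9×9)]/2 = 12.6 m/s
Supergeostrophic (V > V_g = 9 m/s), as expected around a high.

12.6 m s⁻¹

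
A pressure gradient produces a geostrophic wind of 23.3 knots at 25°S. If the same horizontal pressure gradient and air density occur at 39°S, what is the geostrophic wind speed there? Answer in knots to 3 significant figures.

15.6 knots

With the same pressure gradient and density, V_g ∝ 1/f ∝ 1/sin φ.
V₂ = V₁ · sin φ₁ / sin φ₂ = 23.3 × sin 25° / sin 39°
V₂ = 23.3 × 0.4226/0.6293 = 15.6 knots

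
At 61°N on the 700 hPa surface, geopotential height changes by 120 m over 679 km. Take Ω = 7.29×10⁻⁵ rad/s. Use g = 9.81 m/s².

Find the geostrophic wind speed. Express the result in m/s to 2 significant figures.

14 m/s

Coriolis parameter at 61°N:
f = 2Ω sin φ = 2 × 7.29×10⁻⁵ × sin 61° = 1.28×10⁻⁴ s⁻¹
Height gradient: |∂Z/∂n| = 120 m / 679000 m = 1.77×10⁻⁴
On a pressure surface, geostrophic balance gives V_g = (g/f)|∂Z/∂n|:
V_g = 9.81 × 1.77×10⁻⁴ / 1.28×10⁻⁴ = 13.6 m/s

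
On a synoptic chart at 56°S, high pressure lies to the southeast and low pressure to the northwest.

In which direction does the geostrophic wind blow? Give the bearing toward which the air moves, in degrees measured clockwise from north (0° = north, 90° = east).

225°

The pressure-gradient force points toward the northwest (bearing 315°).
Geostrophic balance: in the Southern Hemisphere the Coriolis force deflects motion to the left, so the geostrophic wind blows 90° to the left of the pressure-gradient force (low pressure on the right).
Rotating 315° by 90° counterclockwise gives 225° — the wind blows toward the southwest.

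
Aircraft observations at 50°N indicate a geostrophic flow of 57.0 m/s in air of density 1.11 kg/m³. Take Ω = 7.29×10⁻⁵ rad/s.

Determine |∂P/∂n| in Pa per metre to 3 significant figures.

7.07×10⁻³ Pa/m

Coriolis parameter at 50°N:
f = 2Ω sin φ = 2 × 7.29×10⁻⁵ × sin 50° = 1.12×10⁻⁴ s⁻¹
Geostrophic balance rearranged: |∂P/∂n| = f ρ V_g
|∂P/∂n| = 1.12×10⁻⁴ × 1.11 × 57.0 = 7.07×10⁻³ Pa/m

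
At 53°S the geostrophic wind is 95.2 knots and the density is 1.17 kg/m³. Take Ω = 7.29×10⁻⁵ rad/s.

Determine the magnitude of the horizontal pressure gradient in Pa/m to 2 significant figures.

6.7×10⁻³ Pa/m

Coriolis parameter at 53°S:
f = 2Ω sin φ = 2 × 7.29×10⁻⁵ × sin 53° = 1.16×10⁻⁴ s⁻¹
Wind speed in SI: 95.2 knots = 49.0 m/s
Geostrophic balance rearranged: |∂P/∂n| = f ρ V_g
|∂P/∂n| = 1.16×10⁻⁴ × 1.17 × 49.0 = 6.67×10⁻³ Pa/m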